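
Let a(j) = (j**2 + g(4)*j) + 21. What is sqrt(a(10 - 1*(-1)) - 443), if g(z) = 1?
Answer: I*sqrt(290) ≈ 17.029*I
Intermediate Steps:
a(j) = 21 + j + j**2 (a(j) = (j**2 + 1*j) + 21 = (j**2 + j) + 21 = (j + j**2) + 21 = 21 + j + j**2)
sqrt(a(10 - 1*(-1)) - 443) = sqrt((21 + (10 - 1*(-1)) + (10 - 1*(-1))**2) - 443) = sqrt((21 + (10 + 1) + (10 + 1)**2) - 443) = sqrt((21 + 11 + 11**2) - 443) = sqrt((21 + 11 + 121) - 443) = sqrt(153 - 443) = sqrt(-290) = I*sqrt(290)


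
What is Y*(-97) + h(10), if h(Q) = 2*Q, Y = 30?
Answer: -2890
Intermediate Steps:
Y*(-97) + h(10) = 30*(-97) + 2*10 = -2910 + 20 = -2890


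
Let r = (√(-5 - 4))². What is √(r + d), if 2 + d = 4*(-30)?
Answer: I*√131 ≈ 11.446*I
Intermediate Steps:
d = -122 (d = -2 + 4*(-30) = -2 - 120 = -122)
r = -9 (r = (√(-9))² = (3*I)² = -9)
√(r + d) = √(-9 - 122) = √(-131) = I*√131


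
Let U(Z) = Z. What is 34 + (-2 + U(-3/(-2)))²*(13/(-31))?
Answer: 4203/124 ≈ 33.895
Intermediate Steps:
34 + (-2 + U(-3/(-2)))²*(13/(-31)) = 34 + (-2 - 3/(-2))²*(13/(-31)) = 34 + (-2 - 3*(-½))²*(13*(-1/31)) = 34 + (-2 + 3/2)²*(-13/31) = 34 + (-½)²*(-13/31) = 34 + (¼)*(-13/31) = 34 - 13/124 = 4203/124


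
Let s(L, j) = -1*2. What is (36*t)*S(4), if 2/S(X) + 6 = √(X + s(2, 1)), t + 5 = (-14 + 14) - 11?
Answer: 3456/17 + 576*√2/17 ≈ 251.21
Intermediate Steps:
t = -16 (t = -5 + ((-14 + 14) - 11) = -5 + (0 - 11) = -5 - 11 = -16)
s(L, j) = -2
S(X) = 2/(-6 + √(-2 + X)) (S(X) = 2/(-6 + √(X - 2)) = 2/(-6 + √(-2 + X)))
(36*t)*S(4) = (36*(-16))*(2/(-6 + √(-2 + 4))) = -1152/(-6 + √2)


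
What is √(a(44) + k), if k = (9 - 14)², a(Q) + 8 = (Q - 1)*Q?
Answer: √1909 ≈ 43.692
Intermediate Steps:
a(Q) = -8 + Q*(-1 + Q) (a(Q) = -8 + (Q - 1)*Q = -8 + (-1 + Q)*Q = -8 + Q*(-1 + Q))
k = 25 (k = (-5)² = 25)
√(a(44) + k) = √((-8 + 44² - 1*44) + 25) = √((-8 + 1936 - 44) + 25) = √(1884 + 25) = √1909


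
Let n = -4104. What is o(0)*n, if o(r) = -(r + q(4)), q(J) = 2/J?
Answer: 2052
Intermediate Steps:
o(r) = -½ - r (o(r) = -(r + 2/4) = -(r + 2*(¼)) = -(r + ½) = -(½ + r) = -½ - r)
o(0)*n = (-½ - 1*0)*(-4104) = (-½ + 0)*(-4104) = -½*(-4104) = 2052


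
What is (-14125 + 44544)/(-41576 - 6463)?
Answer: -30419/48039 ≈ -0.63321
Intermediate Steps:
(-14125 + 44544)/(-41576 - 6463) = 30419/(-48039) = 30419*(-1/48039) = -30419/48039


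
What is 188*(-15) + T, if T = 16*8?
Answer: -2692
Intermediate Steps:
T = 128
188*(-15) + T = 188*(-15) + 128 = -2820 + 128 = -2692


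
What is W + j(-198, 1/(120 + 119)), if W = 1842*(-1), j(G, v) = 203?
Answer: -1639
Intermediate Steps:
W = -1842
W + j(-198, 1/(120 + 119)) = -1842 + 203 = -1639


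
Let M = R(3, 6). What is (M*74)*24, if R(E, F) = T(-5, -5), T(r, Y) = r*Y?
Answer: 44400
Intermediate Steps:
T(r, Y) = Y*r
R(E, F) = 25 (R(E, F) = -5*(-5) = 25)
M = 25
(M*74)*24 = (25*74)*24 = 1850*24 = 44400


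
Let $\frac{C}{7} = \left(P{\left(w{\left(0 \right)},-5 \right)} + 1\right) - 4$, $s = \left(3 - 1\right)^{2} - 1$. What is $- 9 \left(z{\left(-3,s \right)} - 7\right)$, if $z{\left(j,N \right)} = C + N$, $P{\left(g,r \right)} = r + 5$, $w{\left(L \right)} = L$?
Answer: $225$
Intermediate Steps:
$s = 3$ ($s = 2^{2} - 1 = 4 - 1 = 3$)
$P{\left(g,r \right)} = 5 + r$
$C = -21$ ($C = 7 \left(\left(\left(5 - 5\right) + 1\right) - 4\right) = 7 \left(\left(0 + 1\right) - 4\right) = 7 \left(1 - 4\right) = 7 \left(-3\right) = -21$)
$z{\left(j,N \right)} = -21 + N$
$- 9 \left(z{\left(-3,s \right)} - 7\right) = - 9 \left(\left(-21 + 3\right) - 7\right) = - 9 \left(-18 - 7\right) = \left(-9\right) \left(-25\right) = 225$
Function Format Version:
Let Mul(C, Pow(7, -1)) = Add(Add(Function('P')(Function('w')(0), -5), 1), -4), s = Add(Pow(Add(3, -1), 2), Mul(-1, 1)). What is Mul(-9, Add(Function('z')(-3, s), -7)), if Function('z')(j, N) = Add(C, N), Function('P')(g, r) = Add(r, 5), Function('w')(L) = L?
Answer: 225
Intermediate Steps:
s = 3 (s = Add(Pow(2, 2), -1) = Add(4, -1) = 3)
Function('P')(g, r) = Add(5, r)
C = -21 (C = Mul(7, Add(Add(Add(5, -5), 1), -4)) = Mul(7, Add(Add(0, 1), -4)) = Mul(7, Add(1, -4)) = Mul(7, -3) = -21)
Function('z')(j, N) = Add(-21, N)
Mul(-9, Add(Function('z')(-3, s), -7)) = Mul(-9, Add(Add(-21, 3), -7)) = Mul(-9, Add(-18, -7)) = Mul(-9, -25) = 225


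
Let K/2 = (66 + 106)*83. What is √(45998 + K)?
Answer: 5*√2982 ≈ 273.04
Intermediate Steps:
K = 28552 (K = 2*((66 + 106)*83) = 2*(172*83) = 2*14276 = 28552)
√(45998 + K) = √(45998 + 28552) = √74550 = 5*√2982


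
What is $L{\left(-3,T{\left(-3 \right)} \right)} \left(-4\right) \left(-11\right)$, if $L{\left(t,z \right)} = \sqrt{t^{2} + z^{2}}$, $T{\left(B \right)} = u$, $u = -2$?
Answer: $44 \sqrt{13} \approx 158.64$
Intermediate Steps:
$T{\left(B \right)} = -2$
$L{\left(-3,T{\left(-3 \right)} \right)} \left(-4\right) \left(-11\right) = \sqrt{\left(-3\right)^{2} + \left(-2\right)^{2}} \left(-4\right) \left(-11\right) = \sqrt{9 + 4} \left(-4\right) \left(-11\right) = \sqrt{13} \left(-4\right) \left(-11\right) = - 4 \sqrt{13} \left(-11\right) = 44 \sqrt{13}$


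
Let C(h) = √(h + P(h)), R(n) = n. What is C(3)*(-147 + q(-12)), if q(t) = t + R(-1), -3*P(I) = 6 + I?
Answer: 0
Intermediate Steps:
P(I) = -2 - I/3 (P(I) = -(6 + I)/3 = -2 - I/3)
q(t) = -1 + t (q(t) = t - 1 = -1 + t)
C(h) = √(-2 + 2*h/3) (C(h) = √(h + (-2 - h/3)) = √(-2 + 2*h/3))
C(3)*(-147 + q(-12)) = (√(-18 + 6*3)/3)*(-147 + (-1 - 12)) = (√(-18 + 18)/3)*(-147 - 13) = (√0/3)*(-160) = ((⅓)*0)*(-160) = 0*(-160) = 0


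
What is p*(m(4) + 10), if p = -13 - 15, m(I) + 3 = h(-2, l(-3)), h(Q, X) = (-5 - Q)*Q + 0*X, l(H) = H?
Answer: -364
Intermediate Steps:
h(Q, X) = Q*(-5 - Q) (h(Q, X) = Q*(-5 - Q) + 0 = Q*(-5 - Q))
m(I) = 3 (m(I) = -3 - 1*(-2)*(5 - 2) = -3 - 1*(-2)*3 = -3 + 6 = 3)
p = -28
p*(m(4) + 10) = -28*(3 + 10) = -28*13 = -364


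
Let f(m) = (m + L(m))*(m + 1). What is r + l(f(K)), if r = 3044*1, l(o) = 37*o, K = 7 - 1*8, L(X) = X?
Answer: 3044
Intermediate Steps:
K = -1 (K = 7 - 8 = -1)
f(m) = 2*m*(1 + m) (f(m) = (m + m)*(m + 1) = (2*m)*(1 + m) = 2*m*(1 + m))
r = 3044
r + l(f(K)) = 3044 + 37*(2*(-1)*(1 - 1)) = 3044 + 37*(2*(-1)*0) = 3044 + 37*0 = 3044 + 0 = 3044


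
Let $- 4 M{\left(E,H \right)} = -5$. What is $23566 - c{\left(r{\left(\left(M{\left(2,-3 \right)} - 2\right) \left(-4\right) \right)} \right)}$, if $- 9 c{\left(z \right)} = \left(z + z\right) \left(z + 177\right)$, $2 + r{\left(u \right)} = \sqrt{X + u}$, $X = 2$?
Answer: $\frac{70468}{3} + \frac{346 \sqrt{5}}{9} \approx 23575.0$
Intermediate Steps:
$M{\left(E,H \right)} = \frac{5}{4}$ ($M{\left(E,H \right)} = \left(- \frac{1}{4}\right) \left(-5\right) = \frac{5}{4}$)
$r{\left(u \right)} = -2 + \sqrt{2 + u}$
$c{\left(z \right)} = - \frac{2 z \left(177 + z\right)}{9}$ ($c{\left(z \right)} = - \frac{\left(z + z\right) \left(z + 177\right)}{9} = - \frac{2 z \left(177 + z\right)}{9}$)
$23566 - c{\left(r{\left(\left(M{\left(2,-3 \right)} - 2\right) \left(-4\right) \right)} \right)} = 23566 - - \frac{2 \left(-2 + \sqrt{2 + \left(\frac{5}{4} - 2\right) \left(-4\right)}\right) \left(177 - \left(2 - \sqrt{2 + \left(\frac{5}{4} - 2\right) \left(-4\right)}\right)\right)}{9} = 23566 - - \frac{2 \left(-2 + \sqrt{2 - -3}\right) \left(177 - \left(2 - \sqrt{2 - -3}\right)\right)}{9} = 23566 - - \frac{2 \left(-2 + \sqrt{2 + 3}\right) \left(177 - \left(2 - \sqrt{2 + 3}\right)\right)}{9} = 23566 - - \frac{2 \left(-2 + \sqrt{5}\right) \left(177 - \left(2 - \sqrt{5}\right)\right)}{9} = 23566 - - \frac{2 \left(-2 + \sqrt{5}\right) \left(175 + \sqrt{5}\right)}{9} = 23566 + \frac{2 \left(-2 + \sqrt{5}\right) \left(175 + \sqrt{5}\right)}{9}$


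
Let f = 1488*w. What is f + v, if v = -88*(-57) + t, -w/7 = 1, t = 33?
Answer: -5367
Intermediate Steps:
w = -7 (w = -7*1 = -7)
f = -10416 (f = 1488*(-7) = -10416)
v = 5049 (v = -88*(-57) + 33 = 5016 + 33 = 5049)
f + v = -10416 + 5049 = -5367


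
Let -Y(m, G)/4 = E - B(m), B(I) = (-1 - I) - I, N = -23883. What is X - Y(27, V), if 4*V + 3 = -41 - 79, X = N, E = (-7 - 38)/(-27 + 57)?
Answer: -23669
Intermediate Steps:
E = -3/2 (E = -45/30 = -45*1/30 = -3/2 ≈ -1.5000)
X = -23883
V = -123/4 (V = -¾ + (-41 - 79)/4 = -¾ + (¼)*(-120) = -¾ - 30 = -123/4 ≈ -30.750)
B(I) = -1 - 2*I
Y(m, G) = 2 - 8*m (Y(m, G) = -4*(-3/2 - (-1 - 2*m)) = -4*(-3/2 + (1 + 2*m)) = -4*(-½ + 2*m) = 2 - 8*m)
X - Y(27, V) = -23883 - (2 - 8*27) = -23883 - (2 - 216) = -23883 - 1*(-214) = -23883 + 214 = -23669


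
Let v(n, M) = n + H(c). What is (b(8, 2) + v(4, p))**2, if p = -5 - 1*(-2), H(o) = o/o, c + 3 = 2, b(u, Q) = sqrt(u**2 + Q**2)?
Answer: 93 + 20*sqrt(17) ≈ 175.46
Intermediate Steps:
b(u, Q) = sqrt(Q**2 + u**2)
c = -1 (c = -3 + 2 = -1)
H(o) = 1
p = -3 (p = -5 + 2 = -3)
v(n, M) = 1 + n (v(n, M) = n + 1 = 1 + n)
(b(8, 2) + v(4, p))**2 = (sqrt(2**2 + 8**2) + (1 + 4))**2 = (sqrt(4 + 64) + 5)**2 = (sqrt(68) + 5)**2 = (2*sqrt(17) + 5)**2 = (5 + 2*sqrt(17))**2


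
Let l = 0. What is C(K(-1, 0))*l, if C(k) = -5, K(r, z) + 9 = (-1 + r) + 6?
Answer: 0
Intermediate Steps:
K(r, z) = -4 + r (K(r, z) = -9 + ((-1 + r) + 6) = -9 + (5 + r) = -4 + r)
C(K(-1, 0))*l = -5*0 = 0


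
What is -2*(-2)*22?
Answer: 88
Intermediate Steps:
-2*(-2)*22 = 4*22 = 88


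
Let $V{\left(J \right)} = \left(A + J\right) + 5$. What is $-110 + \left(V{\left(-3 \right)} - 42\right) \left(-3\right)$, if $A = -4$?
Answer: $22$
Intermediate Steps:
$V{\left(J \right)} = 1 + J$ ($V{\left(J \right)} = \left(-4 + J\right) + 5 = 1 + J$)
$-110 + \left(V{\left(-3 \right)} - 42\right) \left(-3\right) = -110 + \left(\left(1 - 3\right) - 42\right) \left(-3\right) = -110 + \left(-2 - 42\right) \left(-3\right) = -110 - -132 = -110 + 132 = 22$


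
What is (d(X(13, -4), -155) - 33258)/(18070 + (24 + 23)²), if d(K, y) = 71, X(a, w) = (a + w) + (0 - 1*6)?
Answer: -4741/2897 ≈ -1.6365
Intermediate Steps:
X(a, w) = -6 + a + w (X(a, w) = (a + w) + (0 - 6) = (a + w) - 6 = -6 + a + w)
(d(X(13, -4), -155) - 33258)/(18070 + (24 + 23)²) = (71 - 33258)/(18070 + (24 + 23)²) = -33187/(18070 + 47²) = -33187/(18070 + 2209) = -33187/20279 = -33187*1/20279 = -4741/2897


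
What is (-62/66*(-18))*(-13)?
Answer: -2418/11 ≈ -219.82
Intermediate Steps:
(-62/66*(-18))*(-13) = (-62*1/66*(-18))*(-13) = -31/33*(-18)*(-13) = (186/11)*(-13) = -2418/11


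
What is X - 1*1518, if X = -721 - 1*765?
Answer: -3004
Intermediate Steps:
X = -1486 (X = -721 - 765 = -1486)
X - 1*1518 = -1486 - 1*1518 = -1486 - 1518 = -3004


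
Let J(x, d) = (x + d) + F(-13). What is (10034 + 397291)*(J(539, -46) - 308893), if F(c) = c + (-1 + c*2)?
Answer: -125635323000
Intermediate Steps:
F(c) = -1 + 3*c (F(c) = c + (-1 + 2*c) = -1 + 3*c)
J(x, d) = -40 + d + x (J(x, d) = (x + d) + (-1 + 3*(-13)) = (d + x) + (-1 - 39) = (d + x) - 40 = -40 + d + x)
(10034 + 397291)*(J(539, -46) - 308893) = (10034 + 397291)*((-40 - 46 + 539) - 308893) = 407325*(453 - 308893) = 407325*(-308440) = -125635323000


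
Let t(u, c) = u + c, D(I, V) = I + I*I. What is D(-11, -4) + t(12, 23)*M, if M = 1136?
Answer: 39870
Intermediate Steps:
D(I, V) = I + I²
t(u, c) = c + u
D(-11, -4) + t(12, 23)*M = -11*(1 - 11) + (23 + 12)*1136 = -11*(-10) + 35*1136 = 110 + 39760 = 39870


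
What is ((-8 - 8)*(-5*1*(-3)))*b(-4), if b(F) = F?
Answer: 960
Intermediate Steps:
((-8 - 8)*(-5*1*(-3)))*b(-4) = ((-8 - 8)*(-5*1*(-3)))*(-4) = -(-80)*(-3)*(-4) = -16*15*(-4) = -240*(-4) = 960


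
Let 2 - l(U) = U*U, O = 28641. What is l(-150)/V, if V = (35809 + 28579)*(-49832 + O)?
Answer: 11249/682223054 ≈ 1.6489e-5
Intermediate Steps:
V = -1364446108 (V = (35809 + 28579)*(-49832 + 28641) = 64388*(-21191) = -1364446108)
l(U) = 2 - U**2 (l(U) = 2 - U*U = 2 - U**2)
l(-150)/V = (2 - 1*(-150)**2)/(-1364446108) = (2 - 1*22500)*(-1/1364446108) = (2 - 22500)*(-1/1364446108) = -22498*(-1/1364446108) = 11249/682223054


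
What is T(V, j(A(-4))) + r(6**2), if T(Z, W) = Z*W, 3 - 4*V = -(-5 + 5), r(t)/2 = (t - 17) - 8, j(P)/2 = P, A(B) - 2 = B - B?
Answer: 25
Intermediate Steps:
A(B) = 2 (A(B) = 2 + (B - B) = 2 + 0 = 2)
j(P) = 2*P
r(t) = -50 + 2*t (r(t) = 2*((t - 17) - 8) = 2*((-17 + t) - 8) = 2*(-25 + t) = -50 + 2*t)
V = 3/4 (V = 3/4 - (-1)*(-5 + 5)/4 = 3/4 - (-1)*0/4 = 3/4 - 1/4*0 = 3/4 + 0 = 3/4 ≈ 0.75000)
T(Z, W) = W*Z
T(V, j(A(-4))) + r(6**2) = (2*2)*(3/4) + (-50 + 2*6**2) = 4*(3/4) + (-50 + 2*36) = 3 + (-50 + 72) = 3 + 22 = 25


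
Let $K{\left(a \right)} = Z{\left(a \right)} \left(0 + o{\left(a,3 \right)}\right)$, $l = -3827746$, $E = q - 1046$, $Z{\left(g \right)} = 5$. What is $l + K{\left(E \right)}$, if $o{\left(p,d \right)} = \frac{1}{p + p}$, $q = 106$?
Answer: $- \frac{1439232497}{376} \approx -3.8277 \cdot 10^{6}$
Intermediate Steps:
$E = -940$ ($E = 106 - 1046 = -940$)
$o{\left(p,d \right)} = \frac{1}{2 p}$
$K{\left(a \right)} = \frac{5}{2 a}$ ($K{\left(a \right)} = 5 \left(0 + \frac{1}{2 a}\right) = 5 \frac{1}{2 a} = \frac{5}{2 a}$)
$l + K{\left(E \right)} = -3827746 + \frac{5}{2 \left(-940\right)} = -3827746 + \frac{5}{2} \left(- \frac{1}{940}\right) = -3827746 - \frac{1}{376} = - \frac{1439232497}{376}$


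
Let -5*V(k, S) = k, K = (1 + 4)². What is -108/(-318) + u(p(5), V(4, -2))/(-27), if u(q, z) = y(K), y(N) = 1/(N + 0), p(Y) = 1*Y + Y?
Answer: 12097/35775 ≈ 0.33814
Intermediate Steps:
K = 25 (K = 5² = 25)
p(Y) = 2*Y (p(Y) = Y + Y = 2*Y)
V(k, S) = -k/5
y(N) = 1/N
u(q, z) = 1/25
-108/(-318) + u(p(5), V(4, -2))/(-27) = -108/(-318) + (1/25)/(-27) = -108*(-1/318) + (1/25)*(-1/27) = 18/53 - 1/675 = 12097/35775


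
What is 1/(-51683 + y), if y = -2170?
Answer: -1/53853 ≈ -1.8569e-5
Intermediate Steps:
1/(-51683 + y) = 1/(-51683 - 2170) = 1/(-53853) = -1/53853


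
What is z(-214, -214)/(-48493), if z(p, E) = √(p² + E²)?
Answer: -214*√2/48493 ≈ -0.0062409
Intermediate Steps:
z(p, E) = √(E² + p²)
z(-214, -214)/(-48493) = √((-214)² + (-214)²)/(-48493) = √(45796 + 45796)*(-1/48493) = √91592*(-1/48493) = (214*√2)*(-1/48493) = -214*√2/48493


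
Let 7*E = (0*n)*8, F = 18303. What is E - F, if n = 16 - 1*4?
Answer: -18303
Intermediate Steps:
n = 12 (n = 16 - 4 = 12)
E = 0 (E = ((0*12)*8)/7 = (0*8)/7 = (⅐)*0 = 0)
E - F = 0 - 1*18303 = 0 - 18303 = -18303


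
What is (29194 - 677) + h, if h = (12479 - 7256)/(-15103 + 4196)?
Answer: 311029696/10907 ≈ 28517.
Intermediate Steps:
h = -5223/10907 (h = 5223/(-10907) = 5223*(-1/10907) = -5223/10907 ≈ -0.47887)
(29194 - 677) + h = (29194 - 677) - 5223/10907 = 28517 - 5223/10907 = 311029696/10907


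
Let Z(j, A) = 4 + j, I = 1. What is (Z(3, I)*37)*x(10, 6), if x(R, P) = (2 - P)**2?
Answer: 4144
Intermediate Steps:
(Z(3, I)*37)*x(10, 6) = ((4 + 3)*37)*(-2 + 6)**2 = (7*37)*4**2 = 259*16 = 4144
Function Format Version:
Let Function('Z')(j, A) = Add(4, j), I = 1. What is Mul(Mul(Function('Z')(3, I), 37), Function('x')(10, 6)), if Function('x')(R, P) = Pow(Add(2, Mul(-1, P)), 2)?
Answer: 4144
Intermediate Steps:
Mul(Mul(Function('Z')(3, I), 37), Function('x')(10, 6)) = Mul(Mul(Add(4, 3), 37), Pow(Add(-2, 6), 2)) = Mul(Mul(7, 37), Pow(4, 2)) = Mul(259, 16) = 4144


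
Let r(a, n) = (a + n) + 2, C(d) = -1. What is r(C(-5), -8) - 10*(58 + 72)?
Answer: -1307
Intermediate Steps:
r(a, n) = 2 + a + n
r(C(-5), -8) - 10*(58 + 72) = (2 - 1 - 8) - 10*(58 + 72) = -7 - 10*130 = -7 - 1300 = -1307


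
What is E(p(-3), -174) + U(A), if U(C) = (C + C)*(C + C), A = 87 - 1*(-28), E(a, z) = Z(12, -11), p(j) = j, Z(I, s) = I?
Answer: 52912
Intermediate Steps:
E(a, z) = 12
A = 115 (A = 87 + 28 = 115)
U(C) = 4*C² (U(C) = (2*C)*(2*C) = 4*C²)
E(p(-3), -174) + U(A) = 12 + 4*115² = 12 + 4*13225 = 12 + 52900 = 52912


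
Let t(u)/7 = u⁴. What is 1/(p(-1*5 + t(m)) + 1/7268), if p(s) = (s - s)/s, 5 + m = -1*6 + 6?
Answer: 7268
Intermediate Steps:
m = -5 (m = -5 + (-1*6 + 6) = -5 + (-6 + 6) = -5 + 0 = -5)
t(u) = 7*u⁴
p(s) = 0 (p(s) = 0/s = 0)
1/(p(-1*5 + t(m)) + 1/7268) = 1/(0 + 1/7268) = 1/(1/7268) = 7268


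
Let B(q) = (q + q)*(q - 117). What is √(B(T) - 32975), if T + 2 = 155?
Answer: I*√21959 ≈ 148.19*I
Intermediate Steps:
T = 153 (T = -2 + 155 = 153)
B(q) = 2*q*(-117 + q) (B(q) = (2*q)*(-117 + q) = 2*q*(-117 + q))
√(B(T) - 32975) = √(2*153*(-117 + 153) - 32975) = √(2*153*36 - 32975) = √(11016 - 32975) = √(-21959) = I*√21959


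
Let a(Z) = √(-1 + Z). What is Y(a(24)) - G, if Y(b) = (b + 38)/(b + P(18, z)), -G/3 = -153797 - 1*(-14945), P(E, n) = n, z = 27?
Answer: -294087533/706 - 11*√23/706 ≈ -4.1655e+5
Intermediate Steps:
G = 416556 (G = -3*(-153797 - 1*(-14945)) = -3*(-153797 + 14945) = -3*(-138852) = 416556)
Y(b) = (38 + b)/(27 + b) (Y(b) = (b + 38)/(b + 27) = (38 + b)/(27 + b))
Y(a(24)) - G = (38 + √(-1 + 24))/(27 + √(-1 + 24)) - 1*416556 = (38 + √23)/(27 + √23) - 416556 = -416556 + (38 + √23)/(27 + √23)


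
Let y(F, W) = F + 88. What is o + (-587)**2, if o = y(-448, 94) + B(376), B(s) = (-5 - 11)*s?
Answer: 338193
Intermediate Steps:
B(s) = -16*s
y(F, W) = 88 + F
o = -6376 (o = (88 - 448) - 16*376 = -360 - 6016 = -6376)
o + (-587)**2 = -6376 + (-587)**2 = -6376 + 344569 = 338193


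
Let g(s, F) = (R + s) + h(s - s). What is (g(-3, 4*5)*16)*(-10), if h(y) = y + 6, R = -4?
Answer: 160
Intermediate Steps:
h(y) = 6 + y
g(s, F) = 2 + s (g(s, F) = (-4 + s) + (6 + (s - s)) = (-4 + s) + (6 + 0) = (-4 + s) + 6 = 2 + s)
(g(-3, 4*5)*16)*(-10) = ((2 - 3)*16)*(-10) = -1*16*(-10) = -16*(-10) = 160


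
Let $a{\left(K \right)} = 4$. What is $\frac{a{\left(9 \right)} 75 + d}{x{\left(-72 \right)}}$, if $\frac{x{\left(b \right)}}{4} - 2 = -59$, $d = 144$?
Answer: $- \frac{37}{19} \approx -1.9474$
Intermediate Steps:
$x{\left(b \right)} = -228$ ($x{\left(b \right)} = 8 + 4 \left(-59\right) = 8 - 236 = -228$)
$\frac{a{\left(9 \right)} 75 + d}{x{\left(-72 \right)}} = \frac{4 \cdot 75 + 144}{-228} = \left(300 + 144\right) \left(- \frac{1}{228}\right) = 444 \left(- \frac{1}{228}\right) = - \frac{37}{19}$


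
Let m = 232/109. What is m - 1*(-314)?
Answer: 34458/109 ≈ 316.13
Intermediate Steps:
m = 232/109 (m = 232*(1/109) = 232/109 ≈ 2.1284)
m - 1*(-314) = 232/109 - 1*(-314) = 232/109 + 314 = 34458/109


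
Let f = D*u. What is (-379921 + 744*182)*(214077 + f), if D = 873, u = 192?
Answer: -93328900509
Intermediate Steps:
f = 167616 (f = 873*192 = 167616)
(-379921 + 744*182)*(214077 + f) = (-379921 + 744*182)*(214077 + 167616) = (-379921 + 135408)*381693 = -244513*381693 = -93328900509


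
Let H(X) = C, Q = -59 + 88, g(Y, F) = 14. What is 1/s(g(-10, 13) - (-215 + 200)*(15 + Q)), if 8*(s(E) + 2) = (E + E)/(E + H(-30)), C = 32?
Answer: -1412/2487 ≈ -0.56775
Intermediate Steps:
Q = 29
H(X) = 32
s(E) = -2 + E/(4*(32 + E)) (s(E) = -2 + ((E + E)/(E + 32))/8 = -2 + ((2*E)/(32 + E))/8 = -2 + (2*E/(32 + E))/8 = -2 + E/(4*(32 + E)))
1/s(g(-10, 13) - (-215 + 200)*(15 + Q)) = 1/((-256 - 7*(14 - (-215 + 200)*(15 + 29)))/(4*(32 + (14 - (-215 + 200)*(15 + 29))))) = 1/((-256 - 7*(14 - (-15)*44))/(4*(32 + (14 - (-15)*44)))) = 1/((-256 - 7*(14 - 1*(-660)))/(4*(32 + (14 - 1*(-660))))) = 1/((-256 - 7*(14 + 660))/(4*(32 + (14 + 660)))) = 1/((-256 - 7*674)/(4*(32 + 674))) = 1/((1/4)*(-256 - 4718)/706) = 1/((1/4)*(1/706)*(-4974)) = 1/(-2487/1412) = -1412/2487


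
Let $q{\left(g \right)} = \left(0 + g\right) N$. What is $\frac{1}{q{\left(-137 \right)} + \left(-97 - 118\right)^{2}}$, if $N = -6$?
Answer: $\frac{1}{47047} \approx 2.1255 \cdot 10^{-5}$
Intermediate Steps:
$q{\left(g \right)} = - 6 g$ ($q{\left(g \right)} = \left(0 + g\right) \left(-6\right) = g \left(-6\right) = - 6 g$)
$\frac{1}{q{\left(-137 \right)} + \left(-97 - 118\right)^{2}} = \frac{1}{\left(-6\right) \left(-137\right) + \left(-97 - 118\right)^{2}} = \frac{1}{822 + \left(-215\right)^{2}} = \frac{1}{822 + 46225} = \frac{1}{47047}$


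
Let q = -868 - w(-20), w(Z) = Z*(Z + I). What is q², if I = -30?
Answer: 3489424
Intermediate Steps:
w(Z) = Z*(-30 + Z) (w(Z) = Z*(Z - 30) = Z*(-30 + Z))
q = -1868 (q = -868 - (-20)*(-30 - 20) = -868 - (-20)*(-50) = -868 - 1*1000 = -868 - 1000 = -1868)
q² = (-1868)² = 3489424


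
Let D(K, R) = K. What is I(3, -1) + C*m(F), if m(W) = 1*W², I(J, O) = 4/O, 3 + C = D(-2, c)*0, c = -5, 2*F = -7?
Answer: -163/4 ≈ -40.750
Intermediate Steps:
F = -7/2 (F = (½)*(-7) = -7/2 ≈ -3.5000)
C = -3 (C = -3 - 2*0 = -3 + 0 = -3)
m(W) = W²
I(3, -1) + C*m(F) = 4/(-1) - 3*(-7/2)² = 4*(-1) - 3*49/4 = -4 - 147/4 = -163/4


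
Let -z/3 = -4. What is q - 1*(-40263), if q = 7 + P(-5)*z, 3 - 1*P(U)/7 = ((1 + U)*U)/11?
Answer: 444062/11 ≈ 40369.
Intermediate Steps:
z = 12 (z = -3*(-4) = 12)
P(U) = 21 - 7*U*(1 + U)/11 (P(U) = 21 - 7*(1 + U)*U/11 = 21 - 7*U*(1 + U)/11)
q = 1169/11 (q = 7 + (21 - 7/11*(-5) - 7/11*(-5)²)*12 = 7 + (21 + 35/11 - 7/11*25)*12 = 7 + (21 + 35/11 - 175/11)*12 = 7 + (91/11)*12 = 7 + 1092/11 = 1169/11 ≈ 106.27)
q - 1*(-40263) = 1169/11 - 1*(-40263) = 1169/11 + 40263 = 444062/11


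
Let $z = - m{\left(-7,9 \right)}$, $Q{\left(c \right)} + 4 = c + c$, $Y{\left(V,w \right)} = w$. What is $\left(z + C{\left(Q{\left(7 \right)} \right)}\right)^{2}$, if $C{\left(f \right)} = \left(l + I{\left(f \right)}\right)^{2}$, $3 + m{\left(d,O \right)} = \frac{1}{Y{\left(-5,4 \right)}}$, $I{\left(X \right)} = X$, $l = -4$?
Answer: $\frac{24025}{16} \approx 1501.6$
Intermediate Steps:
$m{\left(d,O \right)} = - \frac{11}{4}$ ($m{\left(d,O \right)} = -3 + \frac{1}{4} = - \frac{11}{4}$)
$Q{\left(c \right)} = -4 + 2 c$ ($Q{\left(c \right)} = -4 + \left(c + c\right) = -4 + 2 c$)
$z = \frac{11}{4}$ ($z = \left(-1\right) \left(- \frac{11}{4}\right) = \frac{11}{4} \approx 2.75$)
$C{\left(f \right)} = \left(-4 + f\right)^{2}$
$\left(z + C{\left(Q{\left(7 \right)} \right)}\right)^{2} = \left(\frac{11}{4} + \left(-4 + \left(-4 + 2 \cdot 7\right)\right)^{2}\right)^{2} = \left(\frac{11}{4} + \left(-4 + \left(-4 + 14\right)\right)^{2}\right)^{2} = \left(\frac{11}{4} + \left(-4 + 10\right)^{2}\right)^{2} = \left(\frac{11}{4} + 6^{2}\right)^{2} = \left(\frac{11}{4} + 36\right)^{2} = \left(\frac{155}{4}\right)^{2} = \frac{24025}{16}$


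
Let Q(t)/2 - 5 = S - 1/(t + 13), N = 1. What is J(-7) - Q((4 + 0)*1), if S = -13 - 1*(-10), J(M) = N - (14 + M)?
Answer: -168/17 ≈ -9.8824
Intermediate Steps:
J(M) = -13 - M (J(M) = 1 - (14 + M) = 1 + (-14 - M) = -13 - M)
S = -3 (S = -13 + 10 = -3)
Q(t) = 4 - 2/(13 + t) (Q(t) = 10 + 2*(-3 - 1/(t + 13)) = 10 + 2*(-3 - 1/(13 + t)) = 10 + (-6 - 2/(13 + t)) = 4 - 2/(13 + t))
J(-7) - Q((4 + 0)*1) = (-13 - 1*(-7)) - 2*(25 + 2*((4 + 0)*1))/(13 + (4 + 0)*1) = (-13 + 7) - 2*(25 + 2*(4*1))/(13 + 4*1) = -6 - 2*(25 + 2*4)/(13 + 4) = -6 - 2*(25 + 8)/17 = -6 - 2*33/17 = -6 - 1*66/17 = -6 - 66/17 = -168/17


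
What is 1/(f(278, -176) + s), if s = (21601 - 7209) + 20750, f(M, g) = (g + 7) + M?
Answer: 1/35251 ≈ 2.8368e-5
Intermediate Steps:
f(M, g) = 7 + M + g (f(M, g) = (7 + g) + M = 7 + M + g)
s = 35142 (s = 14392 + 20750 = 35142)
1/(f(278, -176) + s) = 1/((7 + 278 - 176) + 35142) = 1/(109 + 35142) = 1/35251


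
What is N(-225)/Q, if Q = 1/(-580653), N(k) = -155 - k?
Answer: -40645710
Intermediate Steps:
Q = -1/580653 ≈ -1.7222e-6
N(-225)/Q = (-155 - 1*(-225))/(-1/580653) = (-155 + 225)*(-580653) = 70*(-580653) = -40645710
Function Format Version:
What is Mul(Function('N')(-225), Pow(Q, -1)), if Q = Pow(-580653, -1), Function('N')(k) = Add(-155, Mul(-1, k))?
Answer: -40645710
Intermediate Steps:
Q = Rational(-1, 580653) ≈ -1.7222e-6
Mul(Function('N')(-225), Pow(Q, -1)) = Mul(Add(-155, Mul(-1, -225)), Pow(Rational(-1, 580653), -1)) = Mul(Add(-155, 225), -580653) = Mul(70, -580653) = -40645710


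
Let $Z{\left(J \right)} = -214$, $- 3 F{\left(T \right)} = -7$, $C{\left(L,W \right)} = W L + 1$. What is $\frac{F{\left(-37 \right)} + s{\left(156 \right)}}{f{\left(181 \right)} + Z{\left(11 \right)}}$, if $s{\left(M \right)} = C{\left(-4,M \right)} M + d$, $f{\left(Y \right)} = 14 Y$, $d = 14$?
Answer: $- \frac{58303}{1392} \approx -41.884$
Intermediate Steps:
$C{\left(L,W \right)} = 1 + L W$ ($C{\left(L,W \right)} = L W + 1 = 1 + L W$)
$F{\left(T \right)} = \frac{7}{3}$ ($F{\left(T \right)} = \left(- \frac{1}{3}\right) \left(-7\right) = \frac{7}{3}$)
$s{\left(M \right)} = 14 + M \left(1 - 4 M\right)$ ($s{\left(M \right)} = \left(1 - 4 M\right) M + 14 = M \left(1 - 4 M\right) + 14 = 14 + M \left(1 - 4 M\right)$)
$\frac{F{\left(-37 \right)} + s{\left(156 \right)}}{f{\left(181 \right)} + Z{\left(11 \right)}} = \frac{\frac{7}{3} + \left(14 - 156 \left(-1 + 4 \cdot 156\right)\right)}{14 \cdot 181 - 214} = \frac{\frac{7}{3} + \left(14 - 156 \left(-1 + 624\right)\right)}{2534 - 214} = \frac{\frac{7}{3} + \left(14 - 156 \cdot 623\right)}{2320} = \left(\frac{7}{3} + \left(14 - 97188\right)\right) \frac{1}{2320} = \left(\frac{7}{3} - 97174\right) \frac{1}{2320} = \left(- \frac{291515}{3}\right) \frac{1}{2320} = - \frac{58303}{1392}$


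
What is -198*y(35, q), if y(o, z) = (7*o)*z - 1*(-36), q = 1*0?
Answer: -7128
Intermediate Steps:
q = 0
y(o, z) = 36 + 7*o*z (y(o, z) = 7*o*z + 36 = 36 + 7*o*z)
-198*y(35, q) = -198*(36 + 7*35*0) = -198*(36 + 0) = -198*36 = -7128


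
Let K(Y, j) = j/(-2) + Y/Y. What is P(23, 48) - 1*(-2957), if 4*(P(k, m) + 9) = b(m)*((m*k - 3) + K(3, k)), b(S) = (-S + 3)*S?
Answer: -585922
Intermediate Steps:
K(Y, j) = 1 - j/2 (K(Y, j) = j*(-1/2) + 1 = -j/2 + 1 = 1 - j/2)
b(S) = S*(3 - S) (b(S) = (3 - S)*S = S*(3 - S))
P(k, m) = -9 + m*(3 - m)*(-2 - k/2 + k*m)/4 (P(k, m) = -9 + ((m*(3 - m))*((m*k - 3) + (1 - k/2)))/4 = -9 + ((m*(3 - m))*((k*m - 3) + (1 - k/2)))/4 = -9 + ((m*(3 - m))*((-3 + k*m) + (1 - k/2)))/4 = -9 + ((m*(3 - m))*(-2 - k/2 + k*m))/4 = -9 + (m*(3 - m)*(-2 - k/2 + k*m))/4 = -9 + m*(3 - m)*(-2 - k/2 + k*m)/4)
P(23, 48) - 1*(-2957) = (-9 + (3/4)*48*(-3 + 48) - 1/4*23*48**2*(-3 + 48) + (1/8)*48*(-3 + 48)*(-2 + 23)) - 1*(-2957) = (-9 + (3/4)*48*45 - 1/4*23*2304*45 + (1/8)*48*45*21) + 2957 = (-9 + 1620 - 596160 + 5670) + 2957 = -588879 + 2957 = -585922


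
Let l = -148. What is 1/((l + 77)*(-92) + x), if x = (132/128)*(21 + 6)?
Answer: 32/209915 ≈ 0.00015244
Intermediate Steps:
x = 891/32 (x = (132*(1/128))*27 = (33/32)*27 = 891/32 ≈ 27.844)
1/((l + 77)*(-92) + x) = 1/((-148 + 77)*(-92) + 891/32) = 1/(-71*(-92) + 891/32) = 1/(6532 + 891/32) = 1/(209915/32) = 32/209915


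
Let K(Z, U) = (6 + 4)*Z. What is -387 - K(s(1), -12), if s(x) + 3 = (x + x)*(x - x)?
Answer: -357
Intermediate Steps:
s(x) = -3 (s(x) = -3 + (x + x)*(x - x) = -3 + (2*x)*0 = -3 + 0 = -3)
K(Z, U) = 10*Z
-387 - K(s(1), -12) = -387 - 10*(-3) = -387 - 1*(-30) = -387 + 30 = -357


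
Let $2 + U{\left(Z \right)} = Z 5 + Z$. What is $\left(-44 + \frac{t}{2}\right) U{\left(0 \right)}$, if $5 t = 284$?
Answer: $\frac{156}{5} \approx 31.2$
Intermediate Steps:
$t = \frac{284}{5}$ ($t = \frac{1}{5} \cdot 284 = \frac{284}{5} \approx 56.8$)
$U{\left(Z \right)} = -2 + 6 Z$ ($U{\left(Z \right)} = -2 + \left(Z 5 + Z\right) = -2 + \left(5 Z + Z\right) = -2 + 6 Z$)
$\left(-44 + \frac{t}{2}\right) U{\left(0 \right)} = \left(-44 + \frac{284}{5 \cdot 2}\right) \left(-2 + 6 \cdot 0\right) = \left(-44 + \frac{284}{5} \cdot \frac{1}{2}\right) \left(-2 + 0\right) = \left(-44 + \frac{142}{5}\right) \left(-2\right) = \left(- \frac{78}{5}\right) \left(-2\right) = \frac{156}{5}$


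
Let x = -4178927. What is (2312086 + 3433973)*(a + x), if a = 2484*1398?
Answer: -4058412741405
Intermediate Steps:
a = 3472632
(2312086 + 3433973)*(a + x) = (2312086 + 3433973)*(3472632 - 4178927) = 5746059*(-706295) = -4058412741405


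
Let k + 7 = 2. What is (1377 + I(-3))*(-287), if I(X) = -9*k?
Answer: -408114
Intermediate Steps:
k = -5 (k = -7 + 2 = -5)
I(X) = 45 (I(X) = -9*(-5) = 45)
(1377 + I(-3))*(-287) = (1377 + 45)*(-287) = 1422*(-287) = -408114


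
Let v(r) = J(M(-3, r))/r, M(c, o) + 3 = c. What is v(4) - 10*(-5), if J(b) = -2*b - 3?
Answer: 209/4 ≈ 52.250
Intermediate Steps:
M(c, o) = -3 + c
J(b) = -3 - 2*b
v(r) = 9/r (v(r) = (-3 - 2*(-3 - 3))/r = (-3 - 2*(-6))/r = (-3 + 12)/r = 9/r)
v(4) - 10*(-5) = 9/4 - 10*(-5) = 9*(¼) + 50 = 9/4 + 50 = 209/4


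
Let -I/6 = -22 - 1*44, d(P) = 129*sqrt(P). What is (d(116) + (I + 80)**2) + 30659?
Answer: 257235 + 258*sqrt(29) ≈ 2.5862e+5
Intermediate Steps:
I = 396 (I = -6*(-22 - 1*44) = -6*(-22 - 44) = -6*(-66) = 396)
(d(116) + (I + 80)**2) + 30659 = (129*sqrt(116) + (396 + 80)**2) + 30659 = (129*(2*sqrt(29)) + 476**2) + 30659 = (258*sqrt(29) + 226576) + 30659 = (226576 + 258*sqrt(29)) + 30659 = 257235 + 258*sqrt(29)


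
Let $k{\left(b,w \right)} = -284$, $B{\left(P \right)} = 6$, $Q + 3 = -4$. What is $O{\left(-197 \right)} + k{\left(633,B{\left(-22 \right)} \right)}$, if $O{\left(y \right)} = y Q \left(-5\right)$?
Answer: $-7179$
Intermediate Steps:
$Q = -7$ ($Q = -3 - 4 = -7$)
$O{\left(y \right)} = 35 y$ ($O{\left(y \right)} = y \left(-7\right) \left(-5\right) = - 7 y \left(-5\right) = 35 y$)
$O{\left(-197 \right)} + k{\left(633,B{\left(-22 \right)} \right)} = 35 \left(-197\right) - 284 = -6895 - 284 = -7179$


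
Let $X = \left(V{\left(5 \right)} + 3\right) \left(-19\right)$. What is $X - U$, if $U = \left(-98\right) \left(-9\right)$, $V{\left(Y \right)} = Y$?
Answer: $-1034$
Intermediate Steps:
$U = 882$
$X = -152$ ($X = \left(5 + 3\right) \left(-19\right) = 8 \left(-19\right) = -152$)
$X - U = -152 - 882 = -1034$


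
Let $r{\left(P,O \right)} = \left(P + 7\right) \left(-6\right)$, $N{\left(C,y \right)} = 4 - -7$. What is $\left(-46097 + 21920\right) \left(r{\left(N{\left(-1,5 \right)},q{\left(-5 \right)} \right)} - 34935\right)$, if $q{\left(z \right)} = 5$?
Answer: $847234611$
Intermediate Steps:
$N{\left(C,y \right)} = 11$ ($N{\left(C,y \right)} = 4 + 7 = 11$)
$r{\left(P,O \right)} = -42 - 6 P$ ($r{\left(P,O \right)} = \left(7 + P\right) \left(-6\right) = -42 - 6 P$)
$\left(-46097 + 21920\right) \left(r{\left(N{\left(-1,5 \right)},q{\left(-5 \right)} \right)} - 34935\right) = \left(-46097 + 21920\right) \left(\left(-42 - 66\right) - 34935\right) = - 24177 \left(\left(-42 - 66\right) - 34935\right) = - 24177 \left(-108 - 34935\right) = \left(-24177\right) \left(-35043\right) = 847234611$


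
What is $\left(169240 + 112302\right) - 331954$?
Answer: $-50412$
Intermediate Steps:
$\left(169240 + 112302\right) - 331954 = 281542 - 331954 = -50412$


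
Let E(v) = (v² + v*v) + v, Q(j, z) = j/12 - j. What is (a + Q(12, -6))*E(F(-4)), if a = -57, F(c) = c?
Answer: -1904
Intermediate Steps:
Q(j, z) = -11*j/12 (Q(j, z) = j*(1/12) - j = j/12 - j = -11*j/12)
E(v) = v + 2*v² (E(v) = (v² + v²) + v = 2*v² + v = v + 2*v²)
(a + Q(12, -6))*E(F(-4)) = (-57 - 11/12*12)*(-4*(1 + 2*(-4))) = (-57 - 11)*(-4*(1 - 8)) = -(-272)*(-7) = -68*28 = -1904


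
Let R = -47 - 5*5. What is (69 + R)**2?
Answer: 9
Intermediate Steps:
R = -72 (R = -47 - 25 = -72)
(69 + R)**2 = (69 - 72)**2 = (-3)**2 = 9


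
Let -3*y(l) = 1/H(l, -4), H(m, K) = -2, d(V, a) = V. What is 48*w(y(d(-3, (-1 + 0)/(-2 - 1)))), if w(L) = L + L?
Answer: 16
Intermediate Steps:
y(l) = ⅙ (y(l) = -⅓/(-2) = -⅓*(-½) = ⅙)
w(L) = 2*L
48*w(y(d(-3, (-1 + 0)/(-2 - 1)))) = 48*(2*(⅙)) = 48*(⅓) = 16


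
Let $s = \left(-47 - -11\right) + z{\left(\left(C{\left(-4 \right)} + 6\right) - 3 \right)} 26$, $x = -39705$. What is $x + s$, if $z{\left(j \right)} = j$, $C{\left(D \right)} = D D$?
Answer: $-39247$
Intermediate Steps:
$C{\left(D \right)} = D^{2}$
$s = 458$ ($s = \left(-47 - -11\right) + \left(\left(\left(-4\right)^{2} + 6\right) - 3\right) 26 = \left(-47 + 11\right) + \left(\left(16 + 6\right) - 3\right) 26 = -36 + \left(22 - 3\right) 26 = -36 + 19 \cdot 26 = -36 + 494 = 458$)
$x + s = -39705 + 458 = -39247$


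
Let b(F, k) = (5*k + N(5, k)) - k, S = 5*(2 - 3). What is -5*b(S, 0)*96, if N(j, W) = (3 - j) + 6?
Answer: -1920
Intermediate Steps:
N(j, W) = 9 - j
S = -5 (S = 5*(-1) = -5)
b(F, k) = 4 + 4*k (b(F, k) = (5*k + (9 - 1*5)) - k = (5*k + (9 - 5)) - k = (5*k + 4) - k = (4 + 5*k) - k = 4 + 4*k)
-5*b(S, 0)*96 = -5*(4 + 4*0)*96 = -5*(4 + 0)*96 = -5*4*96 = -20*96 = -1920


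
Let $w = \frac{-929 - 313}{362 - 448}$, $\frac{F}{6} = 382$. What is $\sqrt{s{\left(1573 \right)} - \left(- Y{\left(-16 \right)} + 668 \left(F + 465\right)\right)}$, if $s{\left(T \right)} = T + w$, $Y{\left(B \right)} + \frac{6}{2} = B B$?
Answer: $\frac{i \sqrt{3401855947}}{43} \approx 1356.4 i$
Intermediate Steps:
$F = 2292$ ($F = 6 \cdot 382 = 2292$)
$Y{\left(B \right)} = -3 + B^{2}$ ($Y{\left(B \right)} = -3 + B B = -3 + B^{2}$)
$w = \frac{621}{43}$ ($w = - \frac{1242}{-86} = \left(-1242\right) \left(- \frac{1}{86}\right) = \frac{621}{43} \approx 14.442$)
$s{\left(T \right)} = \frac{621}{43} + T$ ($s{\left(T \right)} = T + \frac{621}{43} = \frac{621}{43} + T$)
$\sqrt{s{\left(1573 \right)} - \left(- Y{\left(-16 \right)} + 668 \left(F + 465\right)\right)} = \sqrt{\left(\frac{621}{43} + 1573\right) - \left(3 - 256 + 668 \left(2292 + 465\right)\right)} = \sqrt{\frac{68260}{43} + \left(\left(-668\right) 2757 + \left(-3 + 256\right)\right)} = \sqrt{\frac{68260}{43} + \left(-1841676 + 253\right)} = \sqrt{\frac{68260}{43} - 1841423} = \sqrt{- \frac{79112929}{43}} = \frac{i \sqrt{3401855947}}{43}$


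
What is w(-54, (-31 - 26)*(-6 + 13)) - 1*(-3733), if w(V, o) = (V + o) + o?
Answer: 2881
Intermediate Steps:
w(V, o) = V + 2*o
w(-54, (-31 - 26)*(-6 + 13)) - 1*(-3733) = (-54 + 2*((-31 - 26)*(-6 + 13))) - 1*(-3733) = (-54 + 2*(-57*7)) + 3733 = (-54 + 2*(-399)) + 3733 = (-54 - 798) + 3733 = -852 + 3733 = 2881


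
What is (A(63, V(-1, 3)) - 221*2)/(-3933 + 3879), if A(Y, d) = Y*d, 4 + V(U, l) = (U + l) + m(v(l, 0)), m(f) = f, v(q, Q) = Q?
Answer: 284/27 ≈ 10.519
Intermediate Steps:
V(U, l) = -4 + U + l (V(U, l) = -4 + ((U + l) + 0) = -4 + (U + l) = -4 + U + l)
(A(63, V(-1, 3)) - 221*2)/(-3933 + 3879) = (63*(-4 - 1 + 3) - 221*2)/(-3933 + 3879) = (63*(-2) - 442)/(-54) = (-126 - 442)*(-1/54) = -568*(-1/54) = 284/27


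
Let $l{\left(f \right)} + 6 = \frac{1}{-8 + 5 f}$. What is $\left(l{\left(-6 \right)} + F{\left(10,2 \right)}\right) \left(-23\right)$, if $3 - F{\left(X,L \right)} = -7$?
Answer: $- \frac{3473}{38} \approx -91.395$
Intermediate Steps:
$l{\left(f \right)} = -6 + \frac{1}{-8 + 5 f}$
$F{\left(X,L \right)} = 10$ ($F{\left(X,L \right)} = 3 - -7 = 3 + 7 = 10$)
$\left(l{\left(-6 \right)} + F{\left(10,2 \right)}\right) \left(-23\right) = \left(\frac{49 - -180}{-8 + 5 \left(-6\right)} + 10\right) \left(-23\right) = \left(\frac{49 + 180}{-8 - 30} + 10\right) \left(-23\right) = \left(\frac{1}{-38} \cdot 229 + 10\right) \left(-23\right) = \left(\left(- \frac{1}{38}\right) 229 + 10\right) \left(-23\right) = \left(- \frac{229}{38} + 10\right) \left(-23\right) = \frac{151}{38} \left(-23\right) = - \frac{3473}{38}$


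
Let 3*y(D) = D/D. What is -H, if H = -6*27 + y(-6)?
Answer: 485/3 ≈ 161.67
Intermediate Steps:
y(D) = ⅓ (y(D) = (D/D)/3 = (⅓)*1 = ⅓)
H = -485/3 (H = -6*27 + ⅓ = -162 + ⅓ = -485/3 ≈ -161.67)
-H = -1*(-485/3) = 485/3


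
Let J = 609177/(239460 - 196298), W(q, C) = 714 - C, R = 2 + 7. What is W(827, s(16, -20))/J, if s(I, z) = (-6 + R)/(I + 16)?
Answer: 164339315/3248944 ≈ 50.582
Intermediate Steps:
R = 9
s(I, z) = 3/(16 + I) (s(I, z) = (-6 + 9)/(I + 16) = 3/(16 + I))
J = 609177/43162 ≈ 14.114
W(827, s(16, -20))/J = (714 - 3/(16 + 16))/(609177/43162) = (714 - 3/32)*(43162/609177) = (22845/32)*(43162/609177) = 164339315/3248944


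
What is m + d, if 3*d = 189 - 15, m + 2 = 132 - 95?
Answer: 93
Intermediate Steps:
m = 35 (m = -2 + (132 - 95) = -2 + 37 = 35)
d = 58 (d = (189 - 15)/3 = (⅓)*174 = 58)
m + d = 35 + 58 = 93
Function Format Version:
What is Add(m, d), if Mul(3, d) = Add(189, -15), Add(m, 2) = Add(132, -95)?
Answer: 93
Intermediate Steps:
m = 35 (m = Add(-2, Add(132, -95)) = Add(-2, 37) = 35)
d = 58 (d = Mul(Rational(1, 3), Add(189, -15)) = Mul(Rational(1, 3), 174) = 58)
Add(m, d) = Add(35, 58) = 93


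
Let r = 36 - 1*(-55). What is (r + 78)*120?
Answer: 20280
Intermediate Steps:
r = 91 (r = 36 + 55 = 91)
(r + 78)*120 = (91 + 78)*120 = 169*120 = 20280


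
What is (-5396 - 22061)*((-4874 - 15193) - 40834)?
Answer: 1672158757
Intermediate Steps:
(-5396 - 22061)*((-4874 - 15193) - 40834) = -27457*(-20067 - 40834) = -27457*(-60901) = 1672158757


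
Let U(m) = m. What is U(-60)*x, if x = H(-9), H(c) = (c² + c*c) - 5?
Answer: -9420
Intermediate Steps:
H(c) = -5 + 2*c² (H(c) = (c² + c²) - 5 = 2*c² - 5 = -5 + 2*c²)
x = 157 (x = -5 + 2*(-9)² = -5 + 2*81 = -5 + 162 = 157)
U(-60)*x = -60*157 = -9420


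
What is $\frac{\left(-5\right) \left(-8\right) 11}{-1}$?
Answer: $-440$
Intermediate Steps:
$\frac{\left(-5\right) \left(-8\right) 11}{-1} = - 40 \cdot 11 = \left(-1\right) 440 = -440$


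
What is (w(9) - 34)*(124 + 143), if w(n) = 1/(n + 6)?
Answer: -45301/5 ≈ -9060.2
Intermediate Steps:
w(n) = 1/(6 + n)
(w(9) - 34)*(124 + 143) = (1/(6 + 9) - 34)*(124 + 143) = (1/15 - 34)*267 = -509/15*267 = -45301/5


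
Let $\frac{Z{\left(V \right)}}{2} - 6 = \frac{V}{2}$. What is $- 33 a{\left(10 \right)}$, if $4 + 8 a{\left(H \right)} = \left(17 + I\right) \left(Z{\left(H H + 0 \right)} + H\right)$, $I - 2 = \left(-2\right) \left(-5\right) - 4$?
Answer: $- \frac{50259}{4} \approx -12565.0$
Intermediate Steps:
$I = 8$ ($I = 2 - -6 = 2 + \left(10 - 4\right) = 2 + 6 = 8$)
$Z{\left(V \right)} = 12 + V$ ($Z{\left(V \right)} = 12 + 2 \frac{V}{2} = 12 + V$)
$a{\left(H \right)} = 37 + \frac{25 H}{8} + \frac{25 H^{2}}{8}$ ($a{\left(H \right)} = - \frac{1}{2} + \frac{\left(17 + 8\right) \left(\left(12 + \left(H H + 0\right)\right) + H\right)}{8} = - \frac{1}{2} + \frac{25 \left(\left(12 + \left(H^{2} + 0\right)\right) + H\right)}{8} = - \frac{1}{2} + \frac{25 \left(\left(12 + H^{2}\right) + H\right)}{8} = - \frac{1}{2} + \frac{25 \left(12 + H + H^{2}\right)}{8} = - \frac{1}{2} + \frac{300 + 25 H + 25 H^{2}}{8} = - \frac{1}{2} + \left(\frac{75}{2} + \frac{25 H}{8} + \frac{25 H^{2}}{8}\right) = 37 + \frac{25 H}{8} + \frac{25 H^{2}}{8}$)
$- 33 a{\left(10 \right)} = - 33 \left(37 + \frac{25}{8} \cdot 10 + \frac{25 \cdot 10^{2}}{8}\right) = - 33 \left(37 + \frac{125}{4} + \frac{25}{8} \cdot 100\right) = - 33 \left(37 + \frac{125}{4} + \frac{625}{2}\right) = \left(-33\right) \frac{1523}{4} = - \frac{50259}{4}$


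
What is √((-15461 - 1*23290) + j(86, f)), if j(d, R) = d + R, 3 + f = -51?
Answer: I*√38719 ≈ 196.77*I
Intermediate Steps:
f = -54 (f = -3 - 51 = -54)
j(d, R) = R + d
√((-15461 - 1*23290) + j(86, f)) = √((-15461 - 1*23290) + (-54 + 86)) = √((-15461 - 23290) + 32) = √(-38751 + 32) = √(-38719) = I*√38719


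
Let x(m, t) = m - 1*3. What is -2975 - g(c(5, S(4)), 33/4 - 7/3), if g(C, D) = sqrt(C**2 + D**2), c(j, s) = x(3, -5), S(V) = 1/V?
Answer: -35771/12 ≈ -2980.9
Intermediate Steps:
x(m, t) = -3 + m (x(m, t) = m - 3 = -3 + m)
c(j, s) = 0 (c(j, s) = -3 + 3 = 0)
-2975 - g(c(5, S(4)), 33/4 - 7/3) = -2975 - sqrt(0**2 + (33/4 - 7/3)**2) = -2975 - sqrt(0 + (33*(1/4) - 7*1/3)**2) = -2975 - sqrt(0 + (33/4 - 7/3)**2) = -2975 - sqrt(0 + (71/12)**2) = -2975 - sqrt(0 + 5041/144) = -2975 - sqrt(5041/144) = -2975 - 1*71/12 = -2975 - 71/12 = -35771/12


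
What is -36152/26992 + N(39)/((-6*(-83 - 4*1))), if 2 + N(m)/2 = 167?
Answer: -207583/293538 ≈ -0.70718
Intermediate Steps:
N(m) = 330 (N(m) = -4 + 2*167 = -4 + 334 = 330)
-36152/26992 + N(39)/((-6*(-83 - 4*1))) = -36152/26992 + 330/((-6*(-83 - 4*1))) = -36152*1/26992 + 330/((-6*(-83 - 4))) = -4519/3374 + 330/((-6*(-87))) = -4519/3374 + 330/522 = -4519/3374 + 330*(1/522) = -4519/3374 + 55/87 = -207583/293538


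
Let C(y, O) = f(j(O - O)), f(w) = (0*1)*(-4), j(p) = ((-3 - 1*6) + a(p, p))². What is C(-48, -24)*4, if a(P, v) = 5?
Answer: 0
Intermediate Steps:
j(p) = 16 (j(p) = ((-3 - 1*6) + 5)² = ((-3 - 6) + 5)² = (-9 + 5)² = (-4)² = 16)
f(w) = 0 (f(w) = 0*(-4) = 0)
C(y, O) = 0
C(-48, -24)*4 = 0*4 = 0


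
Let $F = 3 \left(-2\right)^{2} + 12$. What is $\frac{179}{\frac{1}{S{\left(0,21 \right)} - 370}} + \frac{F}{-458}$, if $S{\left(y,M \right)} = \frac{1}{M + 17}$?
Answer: $- \frac{576292925}{8702} \approx -66225.0$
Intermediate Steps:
$S{\left(y,M \right)} = \frac{1}{17 + M}$
$F = 24$ ($F = 3 \cdot 4 + 12 = 12 + 12 = 24$)
$\frac{179}{\frac{1}{S{\left(0,21 \right)} - 370}} + \frac{F}{-458} = \frac{179}{\frac{1}{\frac{1}{17 + 21} - 370}} + \frac{24}{-458} = \frac{179}{\frac{1}{\frac{1}{38} - 370}} + 24 \left(- \frac{1}{458}\right) = \frac{179}{\frac{1}{\frac{1}{38} - 370}} - \frac{12}{229} = \frac{179}{\frac{1}{- \frac{14059}{38}}} - \frac{12}{229} = \frac{179}{- \frac{38}{14059}} - \frac{12}{229} = 179 \left(- \frac{14059}{38}\right) - \frac{12}{229} = - \frac{2516561}{38} - \frac{12}{229} = - \frac{576292925}{8702}$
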